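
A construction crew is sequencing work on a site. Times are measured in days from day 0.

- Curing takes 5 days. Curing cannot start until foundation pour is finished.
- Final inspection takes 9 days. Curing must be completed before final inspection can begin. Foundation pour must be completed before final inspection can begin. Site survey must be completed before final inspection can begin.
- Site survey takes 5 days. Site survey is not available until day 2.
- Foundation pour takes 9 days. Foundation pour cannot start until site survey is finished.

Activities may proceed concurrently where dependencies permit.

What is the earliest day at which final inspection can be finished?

Site survey cannot begin until its own release at day 2. It runs from day 2 to 2 + 5 = day 7.
Foundation pour waits on site survey (finishes day 7), so it starts at day 7 and finishes at 7 + 9 = day 16.
Curing cannot begin until foundation pour (finishes day 16). It runs from day 16 to 16 + 5 = day 21.
Final inspection cannot start until curing (finishes day 21); foundation pour (finishes day 16); site survey (finishes day 7). The controlling bound is day 21, so final inspection finishes at 21 + 9 = day 30.

30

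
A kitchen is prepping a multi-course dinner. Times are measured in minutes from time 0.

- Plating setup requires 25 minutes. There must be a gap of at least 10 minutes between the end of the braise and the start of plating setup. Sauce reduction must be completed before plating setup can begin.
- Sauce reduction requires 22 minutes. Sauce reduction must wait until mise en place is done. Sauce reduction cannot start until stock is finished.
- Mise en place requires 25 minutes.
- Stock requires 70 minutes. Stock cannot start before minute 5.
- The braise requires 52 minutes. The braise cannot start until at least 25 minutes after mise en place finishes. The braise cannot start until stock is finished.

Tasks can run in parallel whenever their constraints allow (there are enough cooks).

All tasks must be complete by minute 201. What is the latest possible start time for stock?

44

Nothing follows plating setup; the deadline of minute 201 is its only limit. It must start by 201 − 25 = minute 176.
Since plating setup (must start by minute 176, minus 10-minute gap → minute 166) depends on it, the braise must finish by minute 166. Backing off its 52-minute duration gives a latest start of minute 114.
Sauce reduction must finish before plating setup (must start by minute 176). With a 22-minute duration, sauce reduction must start by 176 − 22 = minute 154.
Stock feeds the braise (must start by minute 114); sauce reduction (must start by minute 154). Taking the minimum, stock must finish by minute 114 and start by 114 − 70 = minute 44.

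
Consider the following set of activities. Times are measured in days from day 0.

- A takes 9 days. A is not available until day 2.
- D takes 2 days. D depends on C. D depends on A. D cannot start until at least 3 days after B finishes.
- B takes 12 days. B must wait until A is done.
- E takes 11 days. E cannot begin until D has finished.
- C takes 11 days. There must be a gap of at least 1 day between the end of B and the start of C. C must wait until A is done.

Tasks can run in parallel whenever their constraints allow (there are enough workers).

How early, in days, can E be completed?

48

After its own release at day 2, A can start at day 2 and finishes at day 11.
B waits on A (finishes day 11), so it starts at day 11 and finishes at 11 + 12 = day 23.
C needs all of B (finishes day 23, plus 1-day gap → day 24); A (finishes day 11). That puts its earliest start at day 24; it finishes at 24 + 11 = day 35.
D has to wait for C (finishes day 35); A (finishes day 11); B (finishes day 23, plus 3-day gap → day 26). The latest of these is day 35, so D runs day 35 to 35 + 2 = day 37.
After D (finishes day 37), E can start at day 37 and finishes at day 48.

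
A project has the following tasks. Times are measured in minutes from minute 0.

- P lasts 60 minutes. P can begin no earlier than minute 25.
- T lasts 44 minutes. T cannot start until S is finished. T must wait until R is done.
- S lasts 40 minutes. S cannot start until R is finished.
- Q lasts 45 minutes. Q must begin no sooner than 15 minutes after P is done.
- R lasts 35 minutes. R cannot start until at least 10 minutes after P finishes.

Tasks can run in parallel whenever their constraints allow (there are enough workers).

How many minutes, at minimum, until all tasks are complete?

P cannot begin until its own release at minute 25. It runs from minute 25 to 25 + 60 = minute 85.
R waits on P (finishes minute 85, plus 10-minute gap → minute 95), so it starts at minute 95 and finishes at 95 + 35 = minute 130.
After R (finishes minute 130), S can start at minute 130 and finishes at minute 170.
T cannot start until S (finishes minute 170); R (finishes minute 130). The controlling bound is minute 170, so T finishes at 170 + 44 = minute 214.
Q cannot begin until P (finishes minute 85, plus 15-minute gap → minute 100). It runs from minute 100 to 100 + 45 = minute 145.
All tasks are finished once the last one completes. Finish times: P at 85, Q at 145, R at 130, S at 170, T at 214. The latest is minute 214.

214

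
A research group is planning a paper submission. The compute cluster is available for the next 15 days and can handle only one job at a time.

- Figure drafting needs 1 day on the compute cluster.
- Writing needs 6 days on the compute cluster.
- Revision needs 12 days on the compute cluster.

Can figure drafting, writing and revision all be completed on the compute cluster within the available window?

No

Running back to back, the jobs need 1 + 6 + 12 = 19 days on the compute cluster.
Since 19 > 15, they cannot all fit.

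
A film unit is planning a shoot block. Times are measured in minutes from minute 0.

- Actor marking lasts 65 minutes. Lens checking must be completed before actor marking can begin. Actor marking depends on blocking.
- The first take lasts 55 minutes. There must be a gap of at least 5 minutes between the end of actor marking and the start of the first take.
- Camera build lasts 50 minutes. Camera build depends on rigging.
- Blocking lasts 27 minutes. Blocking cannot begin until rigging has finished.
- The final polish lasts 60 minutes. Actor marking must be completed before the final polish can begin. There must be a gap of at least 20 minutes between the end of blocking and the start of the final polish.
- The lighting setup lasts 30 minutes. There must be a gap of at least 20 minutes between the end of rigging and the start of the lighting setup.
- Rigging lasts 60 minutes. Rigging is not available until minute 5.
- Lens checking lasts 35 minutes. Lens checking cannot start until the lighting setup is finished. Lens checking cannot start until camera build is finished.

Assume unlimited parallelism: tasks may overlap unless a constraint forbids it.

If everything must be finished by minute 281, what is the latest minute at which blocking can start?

129

The final polish has no dependents, so it just needs to finish by minute 281. Starting by 281 − 60 = minute 221 achieves that.
The first take must finish by minute 281; it takes 55 minutes, so it must start by 281 − 55 = minute 226.
Actor marking feeds the final polish (must start by minute 221); the first take (must start by minute 226, minus 5-minute gap → minute 221). Taking the minimum, actor marking must finish by minute 221 and start by 221 − 65 = minute 156.
Blocking feeds actor marking (must start by minute 156); the final polish (must start by minute 221, minus 20-minute gap → minute 201). Taking the minimum, blocking must finish by minute 156 and start by 156 − 27 = minute 129.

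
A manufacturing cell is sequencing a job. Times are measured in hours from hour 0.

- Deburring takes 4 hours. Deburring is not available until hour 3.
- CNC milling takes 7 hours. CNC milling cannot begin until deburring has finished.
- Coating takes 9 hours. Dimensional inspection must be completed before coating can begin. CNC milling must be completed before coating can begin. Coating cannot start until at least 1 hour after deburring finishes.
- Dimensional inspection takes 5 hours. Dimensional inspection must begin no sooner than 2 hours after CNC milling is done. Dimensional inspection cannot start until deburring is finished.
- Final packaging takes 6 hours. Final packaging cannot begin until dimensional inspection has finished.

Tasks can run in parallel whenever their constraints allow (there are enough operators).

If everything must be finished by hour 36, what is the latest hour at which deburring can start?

To finish by hour 36, coating (duration 9) must start no later than hour 27.
Nothing follows final packaging; the deadline of hour 36 is its only limit. It must start by 36 − 6 = hour 30.
Dimensional inspection has several dependents: coating (must start by hour 27); final packaging (must start by hour 30). The earliest of those limits is hour 27, so dimensional inspection must start by 27 − 5 = hour 22.
CNC milling must finish in time for dimensional inspection (must start by hour 22, minus 2-hour gap → hour 20); coating (must start by hour 27). The tightest is hour 20, so CNC milling must start by 20 − 7 = hour 13.
For deburring: CNC milling (must start by hour 13); dimensional inspection (must start by hour 22); coating (must start by hour 27, minus 1-hour gap → hour 26). The most restrictive is hour 13; with a 4-hour duration, deburring must start by hour 9.

9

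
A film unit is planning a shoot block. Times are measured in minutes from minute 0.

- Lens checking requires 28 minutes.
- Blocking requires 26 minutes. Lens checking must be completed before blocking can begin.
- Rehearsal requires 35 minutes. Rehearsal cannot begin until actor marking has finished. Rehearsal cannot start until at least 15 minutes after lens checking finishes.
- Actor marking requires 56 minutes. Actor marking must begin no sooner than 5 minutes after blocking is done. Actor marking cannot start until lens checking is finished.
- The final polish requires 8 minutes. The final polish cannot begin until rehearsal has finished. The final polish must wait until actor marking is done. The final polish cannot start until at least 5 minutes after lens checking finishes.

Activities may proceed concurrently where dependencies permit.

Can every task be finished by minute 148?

Lens checking has no prerequisites, so it starts at minute 0 and finishes at minute 28.
After lens checking (finishes minute 28), blocking can start at minute 28 and finishes at minute 54.
For actor marking: blocking (finishes minute 54, plus 5-minute gap → minute 59); lens checking (finishes minute 28). Taking the maximum gives a start of minute 59, and it finishes at 59 + 56 = minute 115.
For rehearsal: actor marking (finishes minute 115); lens checking (finishes minute 28, plus 15-minute gap → minute 43). Taking the maximum gives a start of minute 115, and it finishes at 115 + 35 = minute 150.
For the final polish: rehearsal (finishes minute 150); actor marking (finishes minute 115); lens checking (finishes minute 28, plus 5-minute gap → minute 33). Taking the maximum gives a start of minute 150, and it finishes at 150 + 8 = minute 158.
The earliest everything can be done is minute 158, which is after the deadline of 148, so it is not possible.

No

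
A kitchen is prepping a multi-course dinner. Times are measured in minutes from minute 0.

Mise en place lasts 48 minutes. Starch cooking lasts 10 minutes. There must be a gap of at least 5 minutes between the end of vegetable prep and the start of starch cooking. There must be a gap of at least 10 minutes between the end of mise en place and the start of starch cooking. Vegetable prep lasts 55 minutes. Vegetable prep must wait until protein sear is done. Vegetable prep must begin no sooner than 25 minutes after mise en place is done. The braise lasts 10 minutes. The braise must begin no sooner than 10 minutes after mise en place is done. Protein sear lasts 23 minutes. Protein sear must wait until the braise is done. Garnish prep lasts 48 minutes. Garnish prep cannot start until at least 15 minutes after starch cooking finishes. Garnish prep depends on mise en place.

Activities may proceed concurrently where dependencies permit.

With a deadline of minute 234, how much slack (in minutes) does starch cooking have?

Mise en place has no prerequisites, so it starts at minute 0 and finishes at minute 48.
After mise en place (finishes minute 48, plus 10-minute gap → minute 58), the braise can start at minute 58 and finishes at minute 68.
Protein sear cannot begin until the braise (finishes minute 68). It runs from minute 68 to 68 + 23 = minute 91.
Vegetable prep cannot start until protein sear (finishes minute 91); mise en place (finishes minute 48, plus 25-minute gap → minute 73). The controlling bound is minute 91, so vegetable prep finishes at 91 + 55 = minute 146.
Starch cooking cannot start until vegetable prep (finishes minute 146, plus 5-minute gap → minute 151); mise en place (finishes minute 48, plus 10-minute gap → minute 58). The controlling bound is minute 151, so starch cooking finishes at 151 + 10 = minute 161.

Working backward from the deadline:
To finish by minute 234, garnish prep (duration 48) must start no later than minute 186.
Since garnish prep (must start by minute 186, minus 15-minute gap → minute 171) depends on it, starch cooking must finish by minute 171. Backing off its 10-minute duration gives a latest start of minute 161.
So starch cooking can start as early as minute 151 and as late as minute 161, giving 161 − 151 = 10 minutes of slack.

10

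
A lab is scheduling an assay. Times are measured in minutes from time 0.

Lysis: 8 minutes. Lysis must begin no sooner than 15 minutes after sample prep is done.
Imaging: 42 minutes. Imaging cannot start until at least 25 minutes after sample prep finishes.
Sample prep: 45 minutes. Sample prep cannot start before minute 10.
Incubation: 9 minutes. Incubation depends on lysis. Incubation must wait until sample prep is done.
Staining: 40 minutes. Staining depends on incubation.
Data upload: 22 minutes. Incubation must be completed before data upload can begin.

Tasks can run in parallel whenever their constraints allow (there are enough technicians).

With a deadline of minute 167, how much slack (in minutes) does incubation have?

Sample prep waits on its own release at minute 10, so it starts at minute 10 and finishes at 10 + 45 = minute 55.
After sample prep (finishes minute 55, plus 15-minute gap → minute 70), lysis can start at minute 70 and finishes at minute 78.
Incubation needs all of lysis (finishes minute 78); sample prep (finishes minute 55). That puts its earliest start at minute 78; it finishes at 78 + 9 = minute 87.

Working backward from the deadline:
Nothing follows staining; the deadline of minute 167 is its only limit. It must start by 167 − 40 = minute 127.
Data upload must finish by minute 167; it takes 22 minutes, so it must start by 167 − 22 = minute 145.
Incubation must finish in time for staining (must start by minute 127); data upload (must start by minute 145). The tightest is minute 127, so incubation must start by 127 − 9 = minute 118.
So incubation can start as early as minute 78 and as late as minute 118, giving 118 − 78 = 40 minutes of slack.

40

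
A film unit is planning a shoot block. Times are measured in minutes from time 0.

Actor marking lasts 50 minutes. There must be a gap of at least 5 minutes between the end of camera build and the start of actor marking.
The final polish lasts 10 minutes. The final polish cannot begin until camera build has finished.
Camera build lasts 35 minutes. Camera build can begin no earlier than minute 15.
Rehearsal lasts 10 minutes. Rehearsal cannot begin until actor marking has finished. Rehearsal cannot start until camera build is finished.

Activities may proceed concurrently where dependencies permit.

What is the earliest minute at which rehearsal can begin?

Camera build waits on its own release at minute 15, so it starts at minute 15 and finishes at 15 + 35 = minute 50.
After camera build (finishes minute 50, plus 5-minute gap → minute 55), actor marking can start at minute 55 and finishes at minute 105.
Rehearsal waits on actor marking (finishes minute 105); camera build (finishes minute 50). The latest of these is minute 105, which is the earliest rehearsal can start.

105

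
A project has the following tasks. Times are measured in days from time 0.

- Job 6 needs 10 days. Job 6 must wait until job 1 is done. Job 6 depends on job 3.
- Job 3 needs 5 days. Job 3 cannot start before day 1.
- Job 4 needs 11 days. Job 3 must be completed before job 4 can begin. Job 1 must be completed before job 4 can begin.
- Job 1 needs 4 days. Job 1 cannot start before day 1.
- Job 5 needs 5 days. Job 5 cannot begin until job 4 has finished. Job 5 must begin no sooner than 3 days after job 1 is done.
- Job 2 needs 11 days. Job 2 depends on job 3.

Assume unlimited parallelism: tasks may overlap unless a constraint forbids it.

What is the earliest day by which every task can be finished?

Job 3 waits on its own release at day 1, so it starts at day 1 and finishes at 1 + 5 = day 6.
Job 2 waits on job 3 (finishes day 6), so it starts at day 6 and finishes at 6 + 11 = day 17.
After its own release at day 1, job 1 can start at day 1 and finishes at day 5.
For job 6: job 1 (finishes day 5); job 3 (finishes day 6). Taking the maximum gives a start of day 6, and it finishes at 6 + 10 = day 16.
Job 4 cannot start until job 3 (finishes day 6); job 1 (finishes day 5). The controlling bound is day 6, so job 4 finishes at 6 + 11 = day 17.
For job 5: job 4 (finishes day 17); job 1 (finishes day 5, plus 3-day gap → day 8). Taking the maximum gives a start of day 17, and it finishes at 17 + 5 = day 22.
All tasks are finished once the last one completes. Finish times: Job 1 at 5, Job 2 at 17, Job 3 at 6, Job 4 at 17, Job 5 at 22, Job 6 at 16. The latest is day 22.

22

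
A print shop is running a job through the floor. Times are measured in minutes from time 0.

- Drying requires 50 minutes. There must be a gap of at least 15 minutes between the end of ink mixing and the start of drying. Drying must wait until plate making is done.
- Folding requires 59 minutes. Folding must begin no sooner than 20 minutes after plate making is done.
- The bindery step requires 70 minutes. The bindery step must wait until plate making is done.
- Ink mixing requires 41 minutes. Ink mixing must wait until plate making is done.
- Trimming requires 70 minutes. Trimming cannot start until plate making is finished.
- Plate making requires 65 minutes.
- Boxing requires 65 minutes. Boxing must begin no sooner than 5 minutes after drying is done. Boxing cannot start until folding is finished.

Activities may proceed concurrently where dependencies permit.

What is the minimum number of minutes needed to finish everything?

241

Plate making can start immediately at minute 0; it finishes at minute 65.
After plate making (finishes minute 65), the bindery step can start at minute 65 and finishes at minute 135.
Folding waits on plate making (finishes minute 65, plus 20-minute gap → minute 85), so it starts at minute 85 and finishes at 85 + 59 = minute 144.
After plate making (finishes minute 65), trimming can start at minute 65 and finishes at minute 135.
Ink mixing cannot begin until plate making (finishes minute 65). It runs from minute 65 to 65 + 41 = minute 106.
Drying cannot start until ink mixing (finishes minute 106, plus 15-minute gap → minute 121); plate making (finishes minute 65). The controlling bound is minute 121, so drying finishes at 121 + 50 = minute 171.
Boxing cannot start until drying (finishes minute 171, plus 5-minute gap → minute 176); folding (finishes minute 144). The controlling bound is minute 176, so boxing finishes at 176 + 65 = minute 241.
All tasks are finished once the last one completes. Finish times: Plate making at 65, Ink mixing at 106, Drying at 171, Trimming at 135, Folding at 144, The bindery step at 135, Boxing at 241. The latest is minute 241.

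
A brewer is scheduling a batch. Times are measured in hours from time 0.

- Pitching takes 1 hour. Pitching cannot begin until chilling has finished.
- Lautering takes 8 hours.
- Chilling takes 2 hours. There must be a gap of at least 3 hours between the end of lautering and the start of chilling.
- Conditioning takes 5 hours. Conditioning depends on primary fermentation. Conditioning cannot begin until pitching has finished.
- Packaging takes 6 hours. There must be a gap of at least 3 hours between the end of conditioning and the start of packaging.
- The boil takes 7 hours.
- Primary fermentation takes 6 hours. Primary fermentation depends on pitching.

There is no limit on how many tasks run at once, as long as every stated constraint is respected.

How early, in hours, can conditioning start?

20

Lautering can start immediately at hour 0; it finishes at hour 8.
After lautering (finishes hour 8, plus 3-hour gap → hour 11), chilling can start at hour 11 and finishes at hour 13.
Pitching waits on chilling (finishes hour 13), so it starts at hour 13 and finishes at 13 + 1 = hour 14.
Primary fermentation cannot begin until pitching (finishes hour 14). It runs from hour 14 to 14 + 6 = hour 20.
Conditioning waits on primary fermentation (finishes hour 20); pitching (finishes hour 14). The latest of these is hour 20, which is the earliest conditioning can start.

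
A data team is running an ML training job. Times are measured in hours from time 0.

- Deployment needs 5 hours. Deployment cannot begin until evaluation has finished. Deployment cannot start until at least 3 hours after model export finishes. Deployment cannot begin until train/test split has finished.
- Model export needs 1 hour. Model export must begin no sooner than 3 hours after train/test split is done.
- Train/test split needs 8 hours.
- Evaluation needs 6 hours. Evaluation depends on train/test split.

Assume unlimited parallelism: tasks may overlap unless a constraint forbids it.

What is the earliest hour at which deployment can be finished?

20

Nothing blocks train/test split, so it runs from hour 0 to hour 8.
After train/test split (finishes hour 8, plus 3-hour gap → hour 11), model export can start at hour 11 and finishes at hour 12.
Evaluation cannot begin until train/test split (finishes hour 8). It runs from hour 8 to 8 + 6 = hour 14.
Deployment has to wait for evaluation (finishes hour 14); model export (finishes hour 12, plus 3-hour gap → hour 15); train/test split (finishes hour 8). The latest of these is hour 15, so deployment runs hour 15 to 15 + 5 = hour 20.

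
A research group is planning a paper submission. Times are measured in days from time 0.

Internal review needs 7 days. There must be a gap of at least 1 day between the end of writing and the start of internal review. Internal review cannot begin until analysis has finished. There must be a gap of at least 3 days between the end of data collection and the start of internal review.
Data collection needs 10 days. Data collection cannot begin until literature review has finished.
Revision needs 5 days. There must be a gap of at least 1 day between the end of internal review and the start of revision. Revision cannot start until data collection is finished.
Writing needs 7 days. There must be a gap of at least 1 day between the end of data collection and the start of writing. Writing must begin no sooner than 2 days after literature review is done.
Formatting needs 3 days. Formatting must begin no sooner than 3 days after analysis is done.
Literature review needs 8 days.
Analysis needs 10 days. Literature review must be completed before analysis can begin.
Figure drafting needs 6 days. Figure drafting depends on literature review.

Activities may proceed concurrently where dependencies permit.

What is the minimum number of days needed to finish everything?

Literature review can start immediately at day 0; it finishes at day 8.
Figure drafting cannot begin until literature review (finishes day 8). It runs from day 8 to 8 + 6 = day 14.
Analysis waits on literature review (finishes day 8), so it starts at day 8 and finishes at 8 + 10 = day 18.
Formatting cannot begin until analysis (finishes day 18, plus 3-day gap → day 21). It runs from day 21 to 21 + 3 = day 24.
After literature review (finishes day 8), data collection can start at day 8 and finishes at day 18.
Writing needs all of data collection (finishes day 18, plus 1-day gap → day 19); literature review (finishes day 8, plus 2-day gap → day 10). That puts its earliest start at day 19; it finishes at 19 + 7 = day 26.
Internal review cannot start until writing (finishes day 26, plus 1-day gap → day 27); analysis (finishes day 18); data collection (finishes day 18, plus 3-day gap → day 21). The controlling bound is day 27, so internal review finishes at 27 + 7 = day 34.
Revision cannot start until internal review (finishes day 34, plus 1-day gap → day 35); data collection (finishes day 18). The controlling bound is day 35, so revision finishes at 35 + 5 = day 40.
All tasks are finished once the last one completes. Finish times: Literature review at 8, Data collection at 18, Analysis at 18, Figure drafting at 14, Writing at 26, Internal review at 34, Revision at 40, Formatting at 24. The latest is day 40.

40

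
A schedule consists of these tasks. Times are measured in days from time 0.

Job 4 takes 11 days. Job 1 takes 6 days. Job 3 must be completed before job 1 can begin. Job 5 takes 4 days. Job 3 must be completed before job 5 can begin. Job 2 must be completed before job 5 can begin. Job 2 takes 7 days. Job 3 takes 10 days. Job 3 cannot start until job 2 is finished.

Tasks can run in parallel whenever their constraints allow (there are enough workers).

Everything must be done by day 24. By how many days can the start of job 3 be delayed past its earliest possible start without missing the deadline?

Job 2 has no prerequisites, so it starts at day 0 and finishes at day 7.
Job 3 waits on job 2 (finishes day 7), so it starts at day 7 and finishes at 7 + 10 = day 17.

Working backward from the deadline:
Job 1 has no dependents, so it just needs to finish by day 24. Starting by 24 − 6 = day 18 achieves that.
Job 5 has no dependents, so it just needs to finish by day 24. Starting by 24 − 4 = day 20 achieves that.
For job 3: job 1 (must start by day 18); job 5 (must start by day 20). The most restrictive is day 18; with a 10-day duration, job 3 must start by day 8.
So job 3 can start as early as day 7 and as late as day 8, giving 8 − 7 = 1 day of slack.

1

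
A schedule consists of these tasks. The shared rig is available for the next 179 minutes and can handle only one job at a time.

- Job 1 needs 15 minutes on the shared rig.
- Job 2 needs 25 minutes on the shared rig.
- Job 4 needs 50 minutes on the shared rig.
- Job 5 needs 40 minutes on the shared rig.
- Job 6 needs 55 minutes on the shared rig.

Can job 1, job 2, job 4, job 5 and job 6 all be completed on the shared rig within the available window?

Running back to back, the jobs need 15 + 25 + 50 + 40 + 55 = 185 minutes on the shared rig.
Since 185 > 179, they cannot all fit.

No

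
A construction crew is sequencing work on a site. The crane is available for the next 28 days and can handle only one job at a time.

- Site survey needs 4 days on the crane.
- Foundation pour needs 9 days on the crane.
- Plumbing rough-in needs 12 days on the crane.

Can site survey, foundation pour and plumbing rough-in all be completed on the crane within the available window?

Yes

Running back to back, the jobs need 4 + 9 + 12 = 25 days on the crane.
Since 25 ≤ 28, they fit within the window.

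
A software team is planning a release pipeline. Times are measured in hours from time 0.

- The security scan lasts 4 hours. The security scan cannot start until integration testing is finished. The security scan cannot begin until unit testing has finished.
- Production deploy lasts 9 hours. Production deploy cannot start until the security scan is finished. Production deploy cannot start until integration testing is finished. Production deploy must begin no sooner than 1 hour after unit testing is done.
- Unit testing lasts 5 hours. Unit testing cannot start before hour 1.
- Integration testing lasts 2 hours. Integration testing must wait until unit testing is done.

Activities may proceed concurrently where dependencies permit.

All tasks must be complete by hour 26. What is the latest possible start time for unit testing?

Production deploy must finish by hour 26; it takes 9 hours, so it must start by 26 − 9 = hour 17.
Since production deploy (must start by hour 17) depends on it, the security scan must finish by hour 17. Backing off its 4-hour duration gives a latest start of hour 13.
Integration testing feeds the security scan (must start by hour 13); production deploy (must start by hour 17). Taking the minimum, integration testing must finish by hour 13 and start by 13 − 2 = hour 11.
Unit testing has several dependents: integration testing (must start by hour 11); the security scan (must start by hour 13); production deploy (must start by hour 17, minus 1-hour gap → hour 16). The earliest of those limits is hour 11, so unit testing must start by 11 − 5 = hour 6.

6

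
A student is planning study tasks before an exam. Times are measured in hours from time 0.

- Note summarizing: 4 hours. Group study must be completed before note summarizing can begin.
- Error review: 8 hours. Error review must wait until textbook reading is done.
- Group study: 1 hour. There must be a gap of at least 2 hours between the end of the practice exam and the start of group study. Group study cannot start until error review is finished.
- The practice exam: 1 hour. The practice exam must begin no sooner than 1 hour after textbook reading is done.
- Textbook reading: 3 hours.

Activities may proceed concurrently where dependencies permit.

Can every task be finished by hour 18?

Yes

Nothing blocks textbook reading, so it runs from hour 0 to hour 3.
Error review cannot begin until textbook reading (finishes hour 3). It runs from hour 3 to 3 + 8 = hour 11.
The practice exam waits on textbook reading (finishes hour 3, plus 1-hour gap → hour 4), so it starts at hour 4 and finishes at 4 + 1 = hour 5.
For group study: the practice exam (finishes hour 5, plus 2-hour gap → hour 7); error review (finishes hour 11). Taking the maximum gives a start of hour 11, and it finishes at 11 + 1 = hour 12.
Note summarizing waits on group study (finishes hour 12), so it starts at hour 12 and finishes at 12 + 4 = hour 16.
Every task is finished by hour 16, which is no later than the deadline of 18, so the schedule is feasible.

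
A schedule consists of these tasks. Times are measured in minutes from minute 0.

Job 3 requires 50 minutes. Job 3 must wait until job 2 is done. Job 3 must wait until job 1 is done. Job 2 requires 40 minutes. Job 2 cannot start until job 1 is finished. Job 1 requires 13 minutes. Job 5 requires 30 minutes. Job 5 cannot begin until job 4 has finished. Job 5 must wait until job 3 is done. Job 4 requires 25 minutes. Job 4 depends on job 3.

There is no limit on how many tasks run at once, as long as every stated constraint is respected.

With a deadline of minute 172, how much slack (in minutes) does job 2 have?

14

Job 1 can start immediately at minute 0; it finishes at minute 13.
Job 2 cannot begin until job 1 (finishes minute 13). It runs from minute 13 to 13 + 40 = minute 53.

Working backward from the deadline:
Job 5 must finish by minute 172; it takes 30 minutes, so it must start by 172 − 30 = minute 142.
Job 4 must finish before job 5 (must start by minute 142). With a 25-minute duration, job 4 must start by 142 − 25 = minute 117.
For job 3: job 4 (must start by minute 117); job 5 (must start by minute 142). The most restrictive is minute 117; with a 50-minute duration, job 3 must start by minute 67.
Job 2 must finish before job 3 (must start by minute 67). With a 40-minute duration, job 2 must start by 67 − 40 = minute 27.
So job 2 can start as early as minute 13 and as late as minute 27, giving 27 − 13 = 14 minutes of slack.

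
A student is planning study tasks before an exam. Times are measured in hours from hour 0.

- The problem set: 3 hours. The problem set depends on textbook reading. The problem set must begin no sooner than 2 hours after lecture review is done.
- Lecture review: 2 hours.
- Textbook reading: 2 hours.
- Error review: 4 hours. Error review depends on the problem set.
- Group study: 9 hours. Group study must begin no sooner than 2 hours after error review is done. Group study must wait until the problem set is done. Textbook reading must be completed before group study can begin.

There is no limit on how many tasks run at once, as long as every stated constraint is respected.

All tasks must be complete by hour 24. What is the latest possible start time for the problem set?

Nothing follows group study; the deadline of hour 24 is its only limit. It must start by 24 − 9 = hour 15.
Error review has to be done before group study (must start by hour 15, minus 2-hour gap → hour 13). That means finishing by hour 13, i.e. starting by 13 − 4 = hour 9.
For the problem set: error review (must start by hour 9); group study (must start by hour 15). The most restrictive is hour 9; with a 3-hour duration, the problem set must start by hour 6.

6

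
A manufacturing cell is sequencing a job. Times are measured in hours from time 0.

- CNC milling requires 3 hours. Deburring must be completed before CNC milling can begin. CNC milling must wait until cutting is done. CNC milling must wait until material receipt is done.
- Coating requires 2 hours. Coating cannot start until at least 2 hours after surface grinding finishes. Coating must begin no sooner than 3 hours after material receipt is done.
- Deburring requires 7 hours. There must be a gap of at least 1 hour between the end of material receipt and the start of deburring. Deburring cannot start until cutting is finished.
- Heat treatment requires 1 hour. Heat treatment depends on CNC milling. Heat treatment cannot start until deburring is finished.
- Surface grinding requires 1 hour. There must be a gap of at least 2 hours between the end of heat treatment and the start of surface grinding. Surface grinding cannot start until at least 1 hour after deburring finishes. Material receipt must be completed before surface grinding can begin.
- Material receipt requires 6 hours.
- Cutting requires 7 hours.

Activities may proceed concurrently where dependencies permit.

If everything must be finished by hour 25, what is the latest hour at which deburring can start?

7

Coating has no dependents, so it just needs to finish by hour 25. Starting by 25 − 2 = hour 23 achieves that.
Since coating (must start by hour 23, minus 2-hour gap → hour 21) depends on it, surface grinding must finish by hour 21. Backing off its 1-hour duration gives a latest start of hour 20.
Heat treatment feeds into surface grinding (must start by hour 20, minus 2-hour gap → hour 18); so heat treatment must finish by hour 18 and therefore start by hour 17.
CNC milling must finish before heat treatment (must start by hour 17). With a 3-hour duration, CNC milling must start by 17 − 3 = hour 14.
Deburring feeds CNC milling (must start by hour 14); heat treatment (must start by hour 17); surface grinding (must start by hour 20, minus 1-hour gap → hour 19). Taking the minimum, deburring must finish by hour 14 and start by 14 − 7 = hour 7.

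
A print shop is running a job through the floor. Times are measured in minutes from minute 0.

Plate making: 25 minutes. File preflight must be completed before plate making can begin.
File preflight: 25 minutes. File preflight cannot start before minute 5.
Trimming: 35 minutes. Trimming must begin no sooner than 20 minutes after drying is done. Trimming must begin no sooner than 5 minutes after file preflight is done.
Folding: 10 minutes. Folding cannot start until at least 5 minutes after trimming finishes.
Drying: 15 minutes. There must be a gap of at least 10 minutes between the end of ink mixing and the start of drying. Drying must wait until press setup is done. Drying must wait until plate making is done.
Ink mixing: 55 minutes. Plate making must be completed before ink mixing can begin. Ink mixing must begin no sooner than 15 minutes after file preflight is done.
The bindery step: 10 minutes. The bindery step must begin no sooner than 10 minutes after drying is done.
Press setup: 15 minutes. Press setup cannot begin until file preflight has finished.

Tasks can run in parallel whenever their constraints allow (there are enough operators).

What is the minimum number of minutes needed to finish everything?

File preflight waits on its own release at minute 5, so it starts at minute 5 and finishes at 5 + 25 = minute 30.
After file preflight (finishes minute 30), press setup can start at minute 30 and finishes at minute 45.
Plate making waits on file preflight (finishes minute 30), so it starts at minute 30 and finishes at 30 + 25 = minute 55.
For ink mixing: plate making (finishes minute 55); file preflight (finishes minute 30, plus 15-minute gap → minute 45). Taking the maximum gives a start of minute 55, and it finishes at 55 + 55 = minute 110.
Drying has to wait for ink mixing (finishes minute 110, plus 10-minute gap → minute 120); press setup (finishes minute 45); plate making (finishes minute 55). The latest of these is minute 120, so drying runs minute 120 to 120 + 15 = minute 135.
The bindery step cannot begin until drying (finishes minute 135, plus 10-minute gap → minute 145). It runs from minute 145 to 145 + 10 = minute 155.
For trimming: drying (finishes minute 135, plus 20-minute gap → minute 155); file preflight (finishes minute 30, plus 5-minute gap → minute 35). Taking the maximum gives a start of minute 155, and it finishes at 155 + 35 = minute 190.
Folding cannot begin until trimming (finishes minute 190, plus 5-minute gap → minute 195). It runs from minute 195 to 195 + 10 = minute 205.
All tasks are finished once the last one completes. Finish times: File preflight at 30, Plate making at 55, Ink mixing at 110, Press setup at 45, Drying at 135, Trimming at 190, Folding at 205, The bindery step at 155. The latest is minute 205.

205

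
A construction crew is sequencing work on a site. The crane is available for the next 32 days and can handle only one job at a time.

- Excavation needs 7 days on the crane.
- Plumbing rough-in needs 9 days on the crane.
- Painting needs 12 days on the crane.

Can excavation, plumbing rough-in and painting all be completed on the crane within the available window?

Yes

Running back to back, the jobs need 7 + 9 + 12 = 28 days on the crane.
Since 28 ≤ 32, they fit within the window.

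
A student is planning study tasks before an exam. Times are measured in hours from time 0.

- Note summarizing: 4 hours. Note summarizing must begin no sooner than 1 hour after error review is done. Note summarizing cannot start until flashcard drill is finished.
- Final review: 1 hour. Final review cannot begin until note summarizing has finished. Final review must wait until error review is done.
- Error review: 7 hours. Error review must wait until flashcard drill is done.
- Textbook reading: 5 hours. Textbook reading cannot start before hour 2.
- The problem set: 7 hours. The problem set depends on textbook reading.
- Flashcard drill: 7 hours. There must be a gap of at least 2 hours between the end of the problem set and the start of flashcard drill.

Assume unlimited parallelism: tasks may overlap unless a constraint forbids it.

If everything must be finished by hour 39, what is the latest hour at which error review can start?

To finish by hour 39, final review (duration 1) must start no later than hour 38.
Since final review (must start by hour 38) depends on it, note summarizing must finish by hour 38. Backing off its 4-hour duration gives a latest start of hour 34.
Error review must finish in time for note summarizing (must start by hour 34, minus 1-hour gap → hour 33); final review (must start by hour 38). The tightest is hour 33, so error review must start by 33 − 7 = hour 26.

26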